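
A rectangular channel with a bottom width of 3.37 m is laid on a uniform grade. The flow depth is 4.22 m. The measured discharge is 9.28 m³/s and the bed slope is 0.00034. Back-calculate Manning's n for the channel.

Flow area A = b·y = 3.37 × 4.22 = 14.22 m². Wetted perimeter P = b + 2y = 3.37 + 2×4.22 = 11.81 m.
Hydraulic radius R = A/P = 14.22/11.81 = 1.204 m.
Rearranging Manning's equation: n = (1/Q) A R^(2/3) S^(1/2) = (1/9.28) × 14.22 × 1.204^(2/3) × √0.00034 = 0.032.

n = 0.032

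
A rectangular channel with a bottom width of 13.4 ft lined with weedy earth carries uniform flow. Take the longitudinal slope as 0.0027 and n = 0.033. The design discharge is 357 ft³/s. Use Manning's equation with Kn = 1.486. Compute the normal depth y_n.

Manning's equation rearranged: A R^(2/3) = nQ / (1.486·√S) = 0.033 × 357 / (1.486 × √0.0027) = 152.6.
At y = 3.76 ft: A R^(2/3) = 90.53 — short.
At y = 6.48 ft: A R^(2/3) = 192.2 — over.
At y = 5.46 ft: A R^(2/3) = 152.5 — matches.

y_n = 5.46 ft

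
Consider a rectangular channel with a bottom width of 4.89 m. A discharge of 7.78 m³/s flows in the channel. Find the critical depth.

For a rectangular channel, critical depth y_c = (q²/g)^(1/3) where q = Q/b = 7.78/4.89 = 1.591 m²/s.
So y_c = (1.591²/9.81)^(1/3) = 0.637 m.

y_c = 0.637 m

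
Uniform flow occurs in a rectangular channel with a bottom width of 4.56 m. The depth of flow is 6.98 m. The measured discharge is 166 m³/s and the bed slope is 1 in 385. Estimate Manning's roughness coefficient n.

Flow area A = b·y = 4.56 × 6.98 = 31.83 m². Wetted perimeter P = b + 2y = 4.56 + 2×6.98 = 18.52 m.
Hydraulic radius R = A/P = 31.83/18.52 = 1.719 m.
Rearranging Manning's equation: n = (1/Q) A R^(2/3) S^(1/2) = (1/166) × 31.83 × 1.719^(2/3) × √0.002597 = 0.014.

n = 0.014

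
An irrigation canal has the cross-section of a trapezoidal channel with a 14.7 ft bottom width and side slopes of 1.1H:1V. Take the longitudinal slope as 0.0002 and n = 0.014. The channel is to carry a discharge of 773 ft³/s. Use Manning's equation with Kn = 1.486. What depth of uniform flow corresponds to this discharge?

y_n = 7.79 ft

Manning's equation rearranged: A R^(2/3) = nQ / (1.486·√S) = 0.014 × 773 / (1.486 × √0.0002) = 515.
At y = 5.97 ft: A R^(2/3) = 315.3 — low.
At y = 9.68 ft: A R^(2/3) = 777.7 — high.
At y = 7.79 ft: A R^(2/3) = 514.9 — ≈ 515.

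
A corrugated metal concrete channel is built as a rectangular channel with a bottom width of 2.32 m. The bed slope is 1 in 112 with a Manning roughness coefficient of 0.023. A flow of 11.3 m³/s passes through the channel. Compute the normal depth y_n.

y_n = 1.56 m

Manning's equation rearranged: A R^(2/3) = nQ / (1·√S) = 0.023 × 11.3 / (√0.008929) = 2.751.
Try y = 1.28 m: A R^(2/3) = 2.132 — too small.
Try y = 1.93 m: A R^(2/3) = 3.612 — too large.
Try y = 1.56 m: A R^(2/3) = 2.758 — close enough.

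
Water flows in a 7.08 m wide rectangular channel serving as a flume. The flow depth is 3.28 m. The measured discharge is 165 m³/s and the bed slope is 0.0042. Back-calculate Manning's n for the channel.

Flow area A = b·y = 7.08 × 3.28 = 23.22 m². Wetted perimeter P = b + 2y = 7.08 + 2×3.28 = 13.64 m.
Hydraulic radius R = A/P = 23.22/13.64 = 1.703 m.
Rearranging Manning's equation: n = (1/Q) A R^(2/3) S^(1/2) = (1/165) × 23.22 × 1.703^(2/3) × √0.0042 = 0.013.

n = 0.013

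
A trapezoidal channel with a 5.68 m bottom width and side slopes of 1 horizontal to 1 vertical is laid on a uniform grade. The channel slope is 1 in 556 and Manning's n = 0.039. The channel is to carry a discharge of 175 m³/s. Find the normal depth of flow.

y_n = 6.24 m

Manning's equation rearranged: A R^(2/3) = nQ / (1·√S) = 0.039 × 175 / (√0.001799) = 160.9.
Try y = 7.08 m: A R^(2/3) = 208.8 — too large.
Try y = 4.28 m: A R^(2/3) = 76.35 — too small.
Try y = 6.24 m: A R^(2/3) = 161.1 — close enough.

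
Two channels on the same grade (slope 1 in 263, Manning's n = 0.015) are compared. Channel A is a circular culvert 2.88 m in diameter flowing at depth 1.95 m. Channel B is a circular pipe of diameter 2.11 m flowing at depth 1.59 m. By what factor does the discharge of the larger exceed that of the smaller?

Channel A: For a circular section of diameter D = 2.88 m at depth y = 1.95 m, the central angle is θ = 2 arccos(1 − 2y/D) = 3.866 rad. Then A = (D²/8)(θ − sin θ) = 4.695 m² and P = Dθ/2 = 5.567 m. Hydraulic radius R = A/P = 4.695/5.567 = 0.8434 m. Q_A = (1/0.015)·4.695·0.8434^(2/3)·√0.003802 = 17.23 m³/s.
Channel B: For a circular section of diameter D = 2.11 m at depth y = 1.59 m, the central angle is θ = 2 arccos(1 − 2y/D) = 4.205 rad. Then A = (D²/8)(θ − sin θ) = 2.827 m² and P = Dθ/2 = 4.437 m. Hydraulic radius R = A/P = 2.827/4.437 = 0.6372 m. Q_B = (1/0.015)·2.827·0.6372^(2/3)·√0.003802 = 8.604 m³/s.
The larger discharge is 17.23 m³/s and the smaller is 8.604 m³/s; the ratio is 2.

2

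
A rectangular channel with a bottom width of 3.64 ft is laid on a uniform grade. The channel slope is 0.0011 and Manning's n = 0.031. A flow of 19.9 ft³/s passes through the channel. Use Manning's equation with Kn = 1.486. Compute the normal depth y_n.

Manning's equation rearranged: A R^(2/3) = nQ / (1.486·√S) = 0.031 × 19.9 / (1.486 × √0.0011) = 12.52.
At y = 2.16 ft: A R^(2/3) = 7.798 — too small.
At y = 3.66 ft: A R^(2/3) = 15.17 — too large.
At y = 3.13 ft: A R^(2/3) = 12.51 — ≈ 12.52.

y_n = 3.13 ft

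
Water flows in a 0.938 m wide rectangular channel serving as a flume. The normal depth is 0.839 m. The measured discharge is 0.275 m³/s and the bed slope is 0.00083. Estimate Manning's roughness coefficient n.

Flow area A = b·y = 0.938 × 0.839 = 0.787 m². Wetted perimeter P = b + 2y = 0.938 + 2×0.839 = 2.616 m.
Hydraulic radius R = A/P = 0.787/2.616 = 0.3008 m.
Rearranging Manning's equation: n = (1/Q) A R^(2/3) S^(1/2) = (1/0.275) × 0.787 × 0.3008^(2/3) × √0.00083 = 0.037.

n = 0.037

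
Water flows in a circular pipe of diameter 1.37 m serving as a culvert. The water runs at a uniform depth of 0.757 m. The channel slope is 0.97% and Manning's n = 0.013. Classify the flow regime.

For a circular section of diameter D = 1.37 m at depth y = 0.757 m, the central angle is θ = 2 arccos(1 − 2y/D) = 3.352 rad. Then A = (D²/8)(θ − sin θ) = 0.8355 m² and P = Dθ/2 = 2.296 m.
Hydraulic radius R = A/P = 0.8355/2.296 = 0.3639 m.
V = (1/n) R^(2/3) √S = (1/0.013) × 0.3639^(2/3) × √0.0097 = 3.861 m/s. Hydraulic depth D_h = A/T = 0.8355/1.362 = 0.6133 m.
Froude number Fr = V/√(g·D_h) = 3.861/√(9.81×0.6133) = 1.57, which is greater than 1, so the flow is supercritical.

supercritical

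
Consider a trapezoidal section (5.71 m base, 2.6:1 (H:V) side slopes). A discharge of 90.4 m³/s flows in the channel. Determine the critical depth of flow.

At critical depth, Q² T / (g A³) = 1, i.e. A³/T = Q²/g = 90.4²/9.81 = 833.
At y = 2.53 m: A³/T = 1593 — over.
At y = 1.84 m: A³/T = 471.2 — short.
At y = 2.14 m: A³/T = 834 — close enough.

y_c = 2.14 m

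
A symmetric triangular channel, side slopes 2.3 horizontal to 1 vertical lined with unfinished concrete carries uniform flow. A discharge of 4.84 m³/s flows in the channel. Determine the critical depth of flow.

At critical depth, Q² T / (g A³) = 1, i.e. A³/T = Q²/g = 4.84²/9.81 = 2.388.
At y = 0.826 m: A³/T = 1.017 — short.
At y = 1.08 m: A³/T = 3.886 — over.
At y = 0.98 m: A³/T = 2.391 — close enough.

y_c = 0.98 m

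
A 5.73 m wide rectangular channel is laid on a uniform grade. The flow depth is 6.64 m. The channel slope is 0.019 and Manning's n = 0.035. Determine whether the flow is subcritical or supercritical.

subcritical

Flow area A = b·y = 5.73 × 6.64 = 38.05 m². Wetted perimeter P = b + 2y = 5.73 + 2×6.64 = 19.01 m.
Hydraulic radius R = A/P = 38.05/19.01 = 2.001 m.
V = (1/n) R^(2/3) √S = (1/0.035) × 2.001^(2/3) × √0.019 = 6.255 m/s. Hydraulic depth D_h = A/T = 38.05/5.73 = 6.64 m.
Froude number Fr = V/√(g·D_h) = 6.255/√(9.81×6.64) = 0.775, which is less than 1, so the flow is subcritical.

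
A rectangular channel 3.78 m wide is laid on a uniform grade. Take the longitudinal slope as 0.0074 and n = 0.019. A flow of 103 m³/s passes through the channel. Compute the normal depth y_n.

Manning's equation rearranged: A R^(2/3) = nQ / (1·√S) = 0.019 × 103 / (√0.0074) = 22.75.
At y = 5.29 m: A R^(2/3) = 24.94 — over.
At y = 3.36 m: A R^(2/3) = 14.42 — short.
At y = 4.89 m: A R^(2/3) = 22.72 — matches.

y_n = 4.89 m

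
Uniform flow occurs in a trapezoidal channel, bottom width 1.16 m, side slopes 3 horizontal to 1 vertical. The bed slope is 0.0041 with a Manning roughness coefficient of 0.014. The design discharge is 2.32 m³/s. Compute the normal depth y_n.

Manning's equation rearranged: A R^(2/3) = nQ / (1·√S) = 0.014 × 2.32 / (√0.0041) = 0.5073.
Trying y = 0.513 m: A R^(2/3) = 0.6401 — over.
Trying y = 0.459 m: A R^(2/3) = 0.5062 — matches.

y_n = 0.459 m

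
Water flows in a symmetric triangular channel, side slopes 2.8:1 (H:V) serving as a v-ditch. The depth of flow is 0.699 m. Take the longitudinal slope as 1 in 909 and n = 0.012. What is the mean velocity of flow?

V = 1.32 m/s

For a triangular section with side slope z = 2.8: A = zy² = 2.8×0.699² = 1.368 m²; P = 2y√(1+z²) = 2×0.699×2.973 = 4.157 m.
Hydraulic radius R = A/P = 1.368/4.157 = 0.3291 m.
From Manning's equation, V = (1/n) R^(2/3) S^(1/2) = (1/0.012) × 0.3291^(2/3) × 0.0011^(1/2) = 1.32 m/s.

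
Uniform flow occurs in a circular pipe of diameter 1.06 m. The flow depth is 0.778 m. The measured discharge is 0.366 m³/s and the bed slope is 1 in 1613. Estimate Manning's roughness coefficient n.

For a circular section of diameter D = 1.06 m at depth y = 0.778 m, the central angle is θ = 2 arccos(1 − 2y/D) = 4.115 rad. Then A = (D²/8)(θ − sin θ) = 0.6942 m² and P = Dθ/2 = 2.181 m.
Hydraulic radius R = A/P = 0.6942/2.181 = 0.3183 m.
Rearranging Manning's equation: n = (1/Q) A R^(2/3) S^(1/2) = (1/0.366) × 0.6942 × 0.3183^(2/3) × √0.00062 = 0.022.

n = 0.022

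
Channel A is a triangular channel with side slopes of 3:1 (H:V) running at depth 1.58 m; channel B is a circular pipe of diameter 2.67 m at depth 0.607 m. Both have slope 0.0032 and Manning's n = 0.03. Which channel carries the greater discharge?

Channel A: For a triangular section with side slope z = 3: A = zy² = 3×1.58² = 7.489 m²; P = 2y√(1+z²) = 2×1.58×3.162 = 9.993 m. Hydraulic radius R = A/P = 7.489/9.993 = 0.7495 m. Q_A = (1/0.03)·7.489·0.7495^(2/3)·√0.0032 = 11.65 m³/s.
Channel B: For a circular section of diameter D = 2.67 m at depth y = 0.607 m, the central angle is θ = 2 arccos(1 − 2y/D) = 1.988 rad. Then A = (D²/8)(θ − sin θ) = 0.9569 m² and P = Dθ/2 = 2.654 m. Hydraulic radius R = A/P = 0.9569/2.654 = 0.3606 m. Q_B = (1/0.03)·0.9569·0.3606^(2/3)·√0.0032 = 0.9141 m³/s.
Q_A = 11.65 m³/s vs Q_B = 0.9141 m³/s, so channel A carries more.

channel A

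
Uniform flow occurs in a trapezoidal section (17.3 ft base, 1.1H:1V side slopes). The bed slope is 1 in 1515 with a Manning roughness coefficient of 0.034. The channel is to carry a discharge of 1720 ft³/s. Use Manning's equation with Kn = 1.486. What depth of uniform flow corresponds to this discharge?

y_n = 12.9 ft

Manning's equation rearranged: A R^(2/3) = nQ / (1.486·√S) = 0.034 × 1720 / (1.486 × √0.0006601) = 1532.
Try y = 8.9 ft: A R^(2/3) = 752.1 — short.
Try y = 16.1 ft: A R^(2/3) = 2375 — over.
Try y = 12.9 ft: A R^(2/3) = 1529 — matches.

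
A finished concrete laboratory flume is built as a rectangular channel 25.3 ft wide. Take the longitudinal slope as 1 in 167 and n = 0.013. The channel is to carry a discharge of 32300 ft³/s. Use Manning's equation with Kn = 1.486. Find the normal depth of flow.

y_n = 33 ft

Manning's equation rearranged: A R^(2/3) = nQ / (1.486·√S) = 0.013 × 32300 / (1.486 × √0.005988) = 3652.
At y = 28.5 ft: A R^(2/3) = 3064 — low.
At y = 42.2 ft: A R^(2/3) = 4867 — high.
At y = 33 ft: A R^(2/3) = 3651 — ≈ 3652.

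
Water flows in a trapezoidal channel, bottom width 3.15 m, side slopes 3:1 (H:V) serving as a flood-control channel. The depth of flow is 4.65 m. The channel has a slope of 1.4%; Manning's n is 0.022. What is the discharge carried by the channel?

Q = 776 m³/s

With bottom width b = 3.15 m and side slope z = 3: A = (b + zy)y = (3.15 + 3×4.65)×4.65 = 79.52 m²; P = b + 2y√(1+z²) = 3.15 + 2×4.65×3.162 = 32.56 m.
Hydraulic radius R = A/P = 79.52/32.56 = 2.442 m.
Manning's equation: Q = (1/n) A R^(2/3) S^(1/2) = (1/0.022) × 79.52 × 2.442^(2/3) × 0.014^(1/2) = 776 m³/s.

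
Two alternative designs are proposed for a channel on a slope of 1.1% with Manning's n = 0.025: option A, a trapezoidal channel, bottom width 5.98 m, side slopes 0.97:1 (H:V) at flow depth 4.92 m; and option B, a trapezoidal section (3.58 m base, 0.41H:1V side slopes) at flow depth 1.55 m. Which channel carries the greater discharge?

Channel A: With bottom width b = 5.98 m and side slope z = 0.97: A = (b + zy)y = (5.98 + 0.97×4.92)×4.92 = 52.9 m²; P = b + 2y√(1+z²) = 5.98 + 2×4.92×1.393 = 19.69 m. Hydraulic radius R = A/P = 52.9/19.69 = 2.687 m. Q_A = (1/0.025)·52.9·2.687^(2/3)·√0.011 = 428.9 m³/s.
Channel B: With bottom width b = 3.58 m and side slope z = 0.41: A = (b + zy)y = (3.58 + 0.41×1.55)×1.55 = 6.534 m²; P = b + 2y√(1+z²) = 3.58 + 2×1.55×1.081 = 6.93 m. Hydraulic radius R = A/P = 6.534/6.93 = 0.9428 m. Q_B = (1/0.025)·6.534·0.9428^(2/3)·√0.011 = 26.36 m³/s.
Q_A = 428.9 m³/s vs Q_B = 26.36 m³/s, so channel A carries more.

channel A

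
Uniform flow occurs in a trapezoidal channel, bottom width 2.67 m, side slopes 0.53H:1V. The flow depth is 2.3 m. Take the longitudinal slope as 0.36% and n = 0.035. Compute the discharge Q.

With bottom width b = 2.67 m and side slope z = 0.53: A = (b + zy)y = (2.67 + 0.53×2.3)×2.3 = 8.945 m²; P = b + 2y√(1+z²) = 2.67 + 2×2.3×1.132 = 7.876 m.
Hydraulic radius R = A/P = 8.945/7.876 = 1.136 m.
Manning's equation: Q = (1/n) A R^(2/3) S^(1/2) = (1/0.035) × 8.945 × 1.136^(2/3) × 0.0036^(1/2) = 16.7 m³/s.

Q = 16.7 m³/s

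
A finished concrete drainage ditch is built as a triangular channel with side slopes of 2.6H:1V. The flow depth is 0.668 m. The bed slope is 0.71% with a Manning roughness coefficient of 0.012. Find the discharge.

For a triangular section with side slope z = 2.6: A = zy² = 2.6×0.668² = 1.16 m²; P = 2y√(1+z²) = 2×0.668×2.786 = 3.722 m.
Hydraulic radius R = A/P = 1.16/3.722 = 0.3117 m.
Manning's equation: Q = (1/n) A R^(2/3) S^(1/2) = (1/0.012) × 1.16 × 0.3117^(2/3) × 0.0071^(1/2) = 3.75 m³/s.

Q = 3.75 m³/s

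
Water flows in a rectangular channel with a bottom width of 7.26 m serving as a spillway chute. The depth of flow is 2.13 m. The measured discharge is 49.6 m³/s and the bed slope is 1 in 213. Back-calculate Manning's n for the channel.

Flow area A = b·y = 7.26 × 2.13 = 15.46 m². Wetted perimeter P = b + 2y = 7.26 + 2×2.13 = 11.52 m.
Hydraulic radius R = A/P = 15.46/11.52 = 1.342 m.
Rearranging Manning's equation: n = (1/Q) A R^(2/3) S^(1/2) = (1/49.6) × 15.46 × 1.342^(2/3) × √0.004695 = 0.026.

n = 0.026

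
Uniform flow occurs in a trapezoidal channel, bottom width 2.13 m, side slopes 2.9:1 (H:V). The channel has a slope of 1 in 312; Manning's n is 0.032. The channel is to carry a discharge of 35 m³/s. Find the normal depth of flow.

Manning's equation rearranged: A R^(2/3) = nQ / (1·√S) = 0.032 × 35 / (√0.003205) = 19.78.
At y = 1.66 m: A R^(2/3) = 11.03 — too small.
At y = 2.53 m: A R^(2/3) = 29.36 — too large.
At y = 2.14 m: A R^(2/3) = 19.8 — ≈ 19.78.

y_n = 2.14 m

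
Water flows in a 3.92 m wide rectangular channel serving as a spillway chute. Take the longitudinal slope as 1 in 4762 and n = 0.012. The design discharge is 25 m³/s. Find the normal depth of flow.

Manning's equation rearranged: A R^(2/3) = nQ / (1·√S) = 0.012 × 25 / (√0.00021) = 20.7.
Try y = 4.81 m: A R^(2/3) = 23.51 — over.
Try y = 2.97 m: A R^(2/3) = 13.01 — short.
Try y = 4.33 m: A R^(2/3) = 20.73 — ≈ 20.7.

y_n = 4.33 m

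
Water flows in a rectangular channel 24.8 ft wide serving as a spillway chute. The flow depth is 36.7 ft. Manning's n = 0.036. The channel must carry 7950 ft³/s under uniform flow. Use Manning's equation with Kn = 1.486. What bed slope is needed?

S = 0.0023

Flow area A = b·y = 24.8 × 36.7 = 910.2 ft². Wetted perimeter P = b + 2y = 24.8 + 2×36.7 = 98.2 ft.
Hydraulic radius R = A/P = 910.2/98.2 = 9.268 ft.
From Manning's equation, S = [nQ / (1.486 A R^(2/3))]² = [0.036 × 7950 / (1.486 × 910.2 × 9.268^(2/3))]² = 0.0023.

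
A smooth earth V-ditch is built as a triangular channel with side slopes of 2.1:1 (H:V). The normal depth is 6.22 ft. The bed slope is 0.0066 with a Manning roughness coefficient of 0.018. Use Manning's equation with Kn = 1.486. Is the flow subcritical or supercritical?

For a triangular section with side slope z = 2.1: A = zy² = 2.1×6.22² = 81.25 ft²; P = 2y√(1+z²) = 2×6.22×2.326 = 28.93 ft.
Hydraulic radius R = A/P = 81.25/28.93 = 2.808 ft.
V = (1.486/n) R^(2/3) √S = (1.486/0.018) × 2.808^(2/3) × √0.0066 = 13.35 ft/s. Hydraulic depth D_h = A/T = 81.25/26.12 = 3.11 ft.
Froude number Fr = V/√(g·D_h) = 13.35/√(32.2×3.11) = 1.33, which is greater than 1, so the flow is supercritical.

supercritical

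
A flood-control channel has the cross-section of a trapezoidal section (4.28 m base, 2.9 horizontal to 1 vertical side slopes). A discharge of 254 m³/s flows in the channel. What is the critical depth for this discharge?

y_c = 3.69 m

At critical depth, Q² T / (g A³) = 1, i.e. A³/T = Q²/g = 254²/9.81 = 6577.
At y = 4.49 m: A³/T = 15460 — high.
At y = 3.69 m: A³/T = 6578 — close enough.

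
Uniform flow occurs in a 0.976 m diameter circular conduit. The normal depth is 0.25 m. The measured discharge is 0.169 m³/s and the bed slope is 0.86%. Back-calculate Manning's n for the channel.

For a circular section of diameter D = 0.976 m at depth y = 0.25 m, the central angle is θ = 2 arccos(1 − 2y/D) = 2.123 rad. Then A = (D²/8)(θ − sin θ) = 0.1514 m² and P = Dθ/2 = 1.036 m.
Hydraulic radius R = A/P = 0.1514/1.036 = 0.1461 m.
Rearranging Manning's equation: n = (1/Q) A R^(2/3) S^(1/2) = (1/0.169) × 0.1514 × 0.1461^(2/3) × √0.0086 = 0.023.

n = 0.023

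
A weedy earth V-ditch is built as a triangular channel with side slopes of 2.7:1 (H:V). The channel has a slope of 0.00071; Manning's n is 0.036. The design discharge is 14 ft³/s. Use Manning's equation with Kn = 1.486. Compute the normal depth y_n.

Manning's equation rearranged: A R^(2/3) = nQ / (1.486·√S) = 0.036 × 14 / (1.486 × √0.00071) = 12.73.
Try y = 2.53 ft: A R^(2/3) = 19.37 — over.
Try y = 1.85 ft: A R^(2/3) = 8.405 — short.
Try y = 2.16 ft: A R^(2/3) = 12.7 — matches.

y_n = 2.16 ft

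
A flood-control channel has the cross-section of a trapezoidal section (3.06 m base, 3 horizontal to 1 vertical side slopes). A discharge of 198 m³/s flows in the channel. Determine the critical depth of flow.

y_c = 3.42 m

At critical depth, Q² T / (g A³) = 1, i.e. A³/T = Q²/g = 198²/9.81 = 3996.
At y = 4.29 m: A³/T = 11080 — too large.
At y = 2.52 m: A³/T = 1054 — too small.
At y = 3.42 m: A³/T = 4009 — ≈ 3996.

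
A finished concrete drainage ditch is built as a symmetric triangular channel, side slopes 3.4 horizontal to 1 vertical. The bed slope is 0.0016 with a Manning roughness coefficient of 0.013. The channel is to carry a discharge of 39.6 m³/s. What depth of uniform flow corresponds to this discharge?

Manning's equation rearranged: A R^(2/3) = nQ / (1·√S) = 0.013 × 39.6 / (√0.0016) = 12.87.
At y = 2.18 m: A R^(2/3) = 16.65 — too large.
At y = 1.54 m: A R^(2/3) = 6.589 — too small.
At y = 1.98 m: A R^(2/3) = 12.88 — ≈ 12.87.

y_n = 1.98 m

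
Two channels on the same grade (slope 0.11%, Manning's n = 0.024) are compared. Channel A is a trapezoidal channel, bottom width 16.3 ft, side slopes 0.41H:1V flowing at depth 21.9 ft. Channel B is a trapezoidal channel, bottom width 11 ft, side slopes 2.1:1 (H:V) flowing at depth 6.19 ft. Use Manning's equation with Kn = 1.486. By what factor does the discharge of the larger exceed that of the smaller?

Channel A: With bottom width b = 16.3 ft and side slope z = 0.41: A = (b + zy)y = (16.3 + 0.41×21.9)×21.9 = 553.6 ft²; P = b + 2y√(1+z²) = 16.3 + 2×21.9×1.081 = 63.64 ft. Hydraulic radius R = A/P = 553.6/63.64 = 8.699 ft. Q_A = (1.486/0.024)·553.6·8.699^(2/3)·√0.0011 = 4809 ft³/s.
Channel B: With bottom width b = 11 ft and side slope z = 2.1: A = (b + zy)y = (11 + 2.1×6.19)×6.19 = 148.6 ft²; P = b + 2y√(1+z²) = 11 + 2×6.19×2.326 = 39.8 ft. Hydraulic radius R = A/P = 148.6/39.8 = 3.733 ft. Q_B = (1.486/0.024)·148.6·3.733^(2/3)·√0.0011 = 734.1 ft³/s.
The larger discharge is 4809 ft³/s and the smaller is 734.1 ft³/s; the ratio is 6.55.

6.55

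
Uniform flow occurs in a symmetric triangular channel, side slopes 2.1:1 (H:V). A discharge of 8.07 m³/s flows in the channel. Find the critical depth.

y_c = 1.25 m

At critical depth, Q² T / (g A³) = 1, i.e. A³/T = Q²/g = 8.07²/9.81 = 6.639.
Try y = 1.48 m: A³/T = 15.66 — over.
Try y = 0.985 m: A³/T = 2.045 — short.
Try y = 1.25 m: A³/T = 6.729 — ≈ 6.639.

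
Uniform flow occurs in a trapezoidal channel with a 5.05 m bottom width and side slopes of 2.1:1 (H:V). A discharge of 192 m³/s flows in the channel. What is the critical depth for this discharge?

y_c = 3.42 m

At critical depth, Q² T / (g A³) = 1, i.e. A³/T = Q²/g = 192²/9.81 = 3758.
Try y = 2.32 m: A³/T = 824.5 — short.
Try y = 3.42 m: A³/T = 3771 — ≈ 3758.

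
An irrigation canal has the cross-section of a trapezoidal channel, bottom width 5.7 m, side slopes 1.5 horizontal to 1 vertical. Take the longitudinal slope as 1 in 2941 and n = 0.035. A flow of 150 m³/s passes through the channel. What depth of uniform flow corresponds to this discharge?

Manning's equation rearranged: A R^(2/3) = nQ / (1·√S) = 0.035 × 150 / (√0.00034) = 284.7.
Try y = 8.64 m: A R^(2/3) = 431.3 — over.
Try y = 5.54 m: A R^(2/3) = 162.3 — short.
Try y = 7.18 m: A R^(2/3) = 285.1 — close enough.

y_n = 7.18 m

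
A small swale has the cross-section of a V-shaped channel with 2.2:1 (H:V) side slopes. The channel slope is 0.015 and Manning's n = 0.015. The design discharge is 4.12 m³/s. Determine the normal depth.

Manning's equation rearranged: A R^(2/3) = nQ / (1·√S) = 0.015 × 4.12 / (√0.015) = 0.5046.
At y = 0.537 m: A R^(2/3) = 0.248 — low.
At y = 0.856 m: A R^(2/3) = 0.86 — high.
At y = 0.701 m: A R^(2/3) = 0.5048 — ≈ 0.5046.

y_n = 0.701 m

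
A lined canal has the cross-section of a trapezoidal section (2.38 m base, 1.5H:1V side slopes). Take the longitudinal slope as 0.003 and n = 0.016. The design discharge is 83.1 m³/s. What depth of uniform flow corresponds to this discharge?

y_n = 2.82 m

Manning's equation rearranged: A R^(2/3) = nQ / (1·√S) = 0.016 × 83.1 / (√0.003) = 24.28.
At y = 3.12 m: A R^(2/3) = 30.34 — high.
At y = 1.99 m: A R^(2/3) = 11.5 — low.
At y = 2.82 m: A R^(2/3) = 24.27 — close enough.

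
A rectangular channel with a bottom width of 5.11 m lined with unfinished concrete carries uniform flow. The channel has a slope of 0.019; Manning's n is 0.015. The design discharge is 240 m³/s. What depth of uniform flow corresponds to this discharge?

y_n = 3.84 m

Manning's equation rearranged: A R^(2/3) = nQ / (1·√S) = 0.015 × 240 / (√0.019) = 26.12.
Trying y = 2.87 m: A R^(2/3) = 17.93 — low.
Trying y = 3.84 m: A R^(2/3) = 26.1 — matches.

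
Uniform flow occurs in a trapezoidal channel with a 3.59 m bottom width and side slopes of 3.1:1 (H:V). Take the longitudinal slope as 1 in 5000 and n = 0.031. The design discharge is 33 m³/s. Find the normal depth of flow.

Manning's equation rearranged: A R^(2/3) = nQ / (1·√S) = 0.031 × 33 / (√0.0002) = 72.34.
Trying y = 2.84 m: A R^(2/3) = 48.02 — low.
Trying y = 3.93 m: A R^(2/3) = 102.4 — high.
Trying y = 3.39 m: A R^(2/3) = 72.33 — close enough.

y_n = 3.39 m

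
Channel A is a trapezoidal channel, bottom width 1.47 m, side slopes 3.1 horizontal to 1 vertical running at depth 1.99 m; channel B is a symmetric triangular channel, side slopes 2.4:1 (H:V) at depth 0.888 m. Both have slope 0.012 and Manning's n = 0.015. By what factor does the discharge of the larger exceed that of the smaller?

15.1

Channel A: With bottom width b = 1.47 m and side slope z = 3.1: A = (b + zy)y = (1.47 + 3.1×1.99)×1.99 = 15.2 m²; P = b + 2y√(1+z²) = 1.47 + 2×1.99×3.257 = 14.43 m. Hydraulic radius R = A/P = 15.2/14.43 = 1.053 m. Q_A = (1/0.015)·15.2·1.053^(2/3)·√0.012 = 114.9 m³/s.
Channel B: For a triangular section with side slope z = 2.4: A = zy² = 2.4×0.888² = 1.893 m²; P = 2y√(1+z²) = 2×0.888×2.6 = 4.618 m. Hydraulic radius R = A/P = 1.893/4.618 = 0.4098 m. Q_B = (1/0.015)·1.893·0.4098^(2/3)·√0.012 = 7.626 m³/s.
The larger discharge is 114.9 m³/s and the smaller is 7.626 m³/s; the ratio is 15.1.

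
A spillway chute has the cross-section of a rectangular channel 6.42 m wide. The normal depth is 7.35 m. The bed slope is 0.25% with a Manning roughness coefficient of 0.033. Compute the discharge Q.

Q = 122 m³/s

Flow area A = b·y = 6.42 × 7.35 = 47.19 m². Wetted perimeter P = b + 2y = 6.42 + 2×7.35 = 21.12 m.
Hydraulic radius R = A/P = 47.19/21.12 = 2.234 m.
Manning's equation: Q = (1/n) A R^(2/3) S^(1/2) = (1/0.033) × 47.19 × 2.234^(2/3) × 0.0025^(1/2) = 122 m³/s.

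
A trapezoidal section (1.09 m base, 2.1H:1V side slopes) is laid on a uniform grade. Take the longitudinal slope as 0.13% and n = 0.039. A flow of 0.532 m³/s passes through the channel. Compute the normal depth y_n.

y_n = 0.539 m

Manning's equation rearranged: A R^(2/3) = nQ / (1·√S) = 0.039 × 0.532 / (√0.0013) = 0.5754.
Try y = 0.461 m: A R^(2/3) = 0.4189 — short.
Try y = 0.539 m: A R^(2/3) = 0.5753 — ≈ 0.5754.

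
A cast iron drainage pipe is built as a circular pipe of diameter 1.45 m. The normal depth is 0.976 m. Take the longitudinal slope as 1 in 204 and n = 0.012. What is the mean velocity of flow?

For a circular section of diameter D = 1.45 m at depth y = 0.976 m, the central angle is θ = 2 arccos(1 − 2y/D) = 3.849 rad. Then A = (D²/8)(θ − sin θ) = 1.182 m² and P = Dθ/2 = 2.79 m.
Hydraulic radius R = A/P = 1.182/2.79 = 0.4237 m.
From Manning's equation, V = (1/n) R^(2/3) S^(1/2) = (1/0.012) × 0.4237^(2/3) × 0.004902^(1/2) = 3.29 m/s.

V = 3.29 m/s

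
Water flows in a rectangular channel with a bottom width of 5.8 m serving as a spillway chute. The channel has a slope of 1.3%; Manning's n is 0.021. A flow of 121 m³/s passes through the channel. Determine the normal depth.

y_n = 2.97 m

Manning's equation rearranged: A R^(2/3) = nQ / (1·√S) = 0.021 × 121 / (√0.013) = 22.29.
Try y = 2.08 m: A R^(2/3) = 13.71 — low.
Try y = 3.25 m: A R^(2/3) = 25.06 — high.
Try y = 2.97 m: A R^(2/3) = 22.24 — matches.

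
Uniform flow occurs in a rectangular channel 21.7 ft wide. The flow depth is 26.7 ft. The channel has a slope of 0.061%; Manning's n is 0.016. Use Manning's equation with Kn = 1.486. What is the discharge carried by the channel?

Flow area A = b·y = 21.7 × 26.7 = 579.4 ft². Wetted perimeter P = b + 2y = 21.7 + 2×26.7 = 75.1 ft.
Hydraulic radius R = A/P = 579.4/75.1 = 7.715 ft.
Manning's equation: Q = (1.486/n) A R^(2/3) S^(1/2) = (1.486/0.016) × 579.4 × 7.715^(2/3) × 0.00061^(1/2) = 5190 ft³/s.

Q = 5190 ft³/s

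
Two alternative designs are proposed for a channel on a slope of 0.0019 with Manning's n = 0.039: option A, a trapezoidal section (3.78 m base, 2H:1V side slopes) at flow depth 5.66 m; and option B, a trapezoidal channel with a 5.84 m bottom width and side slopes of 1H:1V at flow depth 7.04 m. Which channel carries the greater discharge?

channel B

Channel A: With bottom width b = 3.78 m and side slope z = 2: A = (b + zy)y = (3.78 + 2×5.66)×5.66 = 85.47 m²; P = b + 2y√(1+z²) = 3.78 + 2×5.66×2.236 = 29.09 m. Hydraulic radius R = A/P = 85.47/29.09 = 2.938 m. Q_A = (1/0.039)·85.47·2.938^(2/3)·√0.0019 = 195.9 m³/s.
Channel B: With bottom width b = 5.84 m and side slope z = 1: A = (b + zy)y = (5.84 + 1×7.04)×7.04 = 90.68 m²; P = b + 2y√(1+z²) = 5.84 + 2×7.04×1.414 = 25.75 m. Hydraulic radius R = A/P = 90.68/25.75 = 3.521 m. Q_B = (1/0.039)·90.68·3.521^(2/3)·√0.0019 = 234.6 m³/s.
Q_A = 195.9 m³/s vs Q_B = 234.6 m³/s, so channel B carries more.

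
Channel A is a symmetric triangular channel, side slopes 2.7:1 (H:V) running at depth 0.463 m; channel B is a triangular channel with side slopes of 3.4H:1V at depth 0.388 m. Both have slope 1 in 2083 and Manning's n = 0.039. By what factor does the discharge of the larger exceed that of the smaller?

1.25

Channel A: For a triangular section with side slope z = 2.7: A = zy² = 2.7×0.463² = 0.5788 m²; P = 2y√(1+z²) = 2×0.463×2.879 = 2.666 m. Hydraulic radius R = A/P = 0.5788/2.666 = 0.2171 m. Q_A = (1/0.039)·0.5788·0.2171^(2/3)·√0.0004801 = 0.1175 m³/s.
Channel B: For a triangular section with side slope z = 3.4: A = zy² = 3.4×0.388² = 0.5118 m²; P = 2y√(1+z²) = 2×0.388×3.544 = 2.75 m. Hydraulic radius R = A/P = 0.5118/2.75 = 0.1861 m. Q_B = (1/0.039)·0.5118·0.1861^(2/3)·√0.0004801 = 0.09374 m³/s.
The larger discharge is 0.1175 m³/s and the smaller is 0.09374 m³/s; the ratio is 1.25.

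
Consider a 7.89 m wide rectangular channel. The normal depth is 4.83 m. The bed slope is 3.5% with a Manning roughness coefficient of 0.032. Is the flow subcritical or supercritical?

supercritical

Flow area A = b·y = 7.89 × 4.83 = 38.11 m². Wetted perimeter P = b + 2y = 7.89 + 2×4.83 = 17.55 m.
Hydraulic radius R = A/P = 38.11/17.55 = 2.171 m.
V = (1/n) R^(2/3) √S = (1/0.032) × 2.171^(2/3) × √0.035 = 9.804 m/s. Hydraulic depth D_h = A/T = 38.11/7.89 = 4.83 m.
Froude number Fr = V/√(g·D_h) = 9.804/√(9.81×4.83) = 1.42, which is greater than 1, so the flow is supercritical.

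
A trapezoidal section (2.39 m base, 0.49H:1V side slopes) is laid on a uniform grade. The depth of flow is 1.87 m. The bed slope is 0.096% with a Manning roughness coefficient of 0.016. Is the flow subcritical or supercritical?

subcritical

With bottom width b = 2.39 m and side slope z = 0.49: A = (b + zy)y = (2.39 + 0.49×1.87)×1.87 = 6.183 m²; P = b + 2y√(1+z²) = 2.39 + 2×1.87×1.114 = 6.555 m.
Hydraulic radius R = A/P = 6.183/6.555 = 0.9432 m.
V = (1/n) R^(2/3) √S = (1/0.016) × 0.9432^(2/3) × √0.00096 = 1.862 m/s. Hydraulic depth D_h = A/T = 6.183/4.223 = 1.464 m.
Froude number Fr = V/√(g·D_h) = 1.862/√(9.81×1.464) = 0.491, which is less than 1, so the flow is subcritical.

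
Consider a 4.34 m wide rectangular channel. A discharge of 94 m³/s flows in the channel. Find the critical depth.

y_c = 3.63 m

For a rectangular channel, critical depth y_c = (q²/g)^(1/3) where q = Q/b = 94/4.34 = 21.66 m²/s.
So y_c = (21.66²/9.81)^(1/3) = 3.63 m.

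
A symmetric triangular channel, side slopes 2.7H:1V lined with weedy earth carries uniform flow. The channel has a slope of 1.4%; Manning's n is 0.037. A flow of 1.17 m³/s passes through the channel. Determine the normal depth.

y_n = 0.571 m

Manning's equation rearranged: A R^(2/3) = nQ / (1·√S) = 0.037 × 1.17 / (√0.014) = 0.3659.
Trying y = 0.727 m: A R^(2/3) = 0.6963 — over.
Trying y = 0.453 m: A R^(2/3) = 0.1972 — short.
Trying y = 0.571 m: A R^(2/3) = 0.3657 — ≈ 0.3659.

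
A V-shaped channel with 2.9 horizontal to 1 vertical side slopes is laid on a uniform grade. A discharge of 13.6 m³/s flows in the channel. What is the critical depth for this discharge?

y_c = 1.35 m

At critical depth, Q² T / (g A³) = 1, i.e. A³/T = Q²/g = 13.6²/9.81 = 18.85.
Try y = 1.05 m: A³/T = 5.367 — too small.
Try y = 1.68 m: A³/T = 56.27 — too large.
Try y = 1.35 m: A³/T = 18.86 — ≈ 18.85.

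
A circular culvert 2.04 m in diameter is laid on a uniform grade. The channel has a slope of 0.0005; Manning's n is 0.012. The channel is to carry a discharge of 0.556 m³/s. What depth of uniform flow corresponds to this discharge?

y_n = 0.521 m

Manning's equation rearranged: A R^(2/3) = nQ / (1·√S) = 0.012 × 0.556 / (√0.0005) = 0.2984.
Trying y = 0.647 m: A R^(2/3) = 0.4548 — over.
Trying y = 0.387 m: A R^(2/3) = 0.1641 — short.
Trying y = 0.521 m: A R^(2/3) = 0.2981 — matches.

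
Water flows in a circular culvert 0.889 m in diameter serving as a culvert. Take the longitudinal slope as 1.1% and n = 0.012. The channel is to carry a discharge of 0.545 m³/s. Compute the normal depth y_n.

Manning's equation rearranged: A R^(2/3) = nQ / (1·√S) = 0.012 × 0.545 / (√0.011) = 0.06236.
Trying y = 0.385 m: A R^(2/3) = 0.08861 — high.
Trying y = 0.225 m: A R^(2/3) = 0.03197 — low.
Trying y = 0.318 m: A R^(2/3) = 0.06239 — close enough.

y_n = 0.318 m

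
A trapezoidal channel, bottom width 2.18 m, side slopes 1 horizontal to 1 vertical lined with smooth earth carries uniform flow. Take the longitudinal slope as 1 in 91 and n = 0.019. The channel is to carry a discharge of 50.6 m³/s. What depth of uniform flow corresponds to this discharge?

Manning's equation rearranged: A R^(2/3) = nQ / (1·√S) = 0.019 × 50.6 / (√0.01099) = 9.171.
At y = 2.51 m: A R^(2/3) = 13.8 — high.
At y = 2.05 m: A R^(2/3) = 9.167 — ≈ 9.171.

y_n = 2.05 m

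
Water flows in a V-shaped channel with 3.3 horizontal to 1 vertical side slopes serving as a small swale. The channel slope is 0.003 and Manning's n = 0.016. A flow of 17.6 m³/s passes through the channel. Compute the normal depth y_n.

y_n = 1.42 m

Manning's equation rearranged: A R^(2/3) = nQ / (1·√S) = 0.016 × 17.6 / (√0.003) = 5.141.
Try y = 1.1 m: A R^(2/3) = 2.603 — low.
Try y = 1.76 m: A R^(2/3) = 9.116 — high.
Try y = 1.42 m: A R^(2/3) = 5.143 — ≈ 5.141.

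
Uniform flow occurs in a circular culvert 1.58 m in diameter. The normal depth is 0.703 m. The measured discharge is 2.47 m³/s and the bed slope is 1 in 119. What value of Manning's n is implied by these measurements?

For a circular section of diameter D = 1.58 m at depth y = 0.703 m, the central angle is θ = 2 arccos(1 − 2y/D) = 2.921 rad. Then A = (D²/8)(θ − sin θ) = 0.8432 m² and P = Dθ/2 = 2.308 m.
Hydraulic radius R = A/P = 0.8432/2.308 = 0.3654 m.
Rearranging Manning's equation: n = (1/Q) A R^(2/3) S^(1/2) = (1/2.47) × 0.8432 × 0.3654^(2/3) × √0.008403 = 0.016.

n = 0.016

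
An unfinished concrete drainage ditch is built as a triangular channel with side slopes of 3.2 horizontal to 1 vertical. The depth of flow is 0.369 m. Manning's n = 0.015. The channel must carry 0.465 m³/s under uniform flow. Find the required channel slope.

S = 0.0026

For a triangular section with side slope z = 3.2: A = zy² = 3.2×0.369² = 0.4357 m²; P = 2y√(1+z²) = 2×0.369×3.353 = 2.474 m.
Hydraulic radius R = A/P = 0.4357/2.474 = 0.1761 m.
From Manning's equation, S = [nQ / (1 A R^(2/3))]² = [0.015 × 0.465 / (1 × 0.4357 × 0.1761^(2/3))]² = 0.0026.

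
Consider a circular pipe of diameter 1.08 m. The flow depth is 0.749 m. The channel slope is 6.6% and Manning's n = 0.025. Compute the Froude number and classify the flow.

supercritical

For a circular section of diameter D = 1.08 m at depth y = 0.749 m, the central angle is θ = 2 arccos(1 − 2y/D) = 3.936 rad. Then A = (D²/8)(θ − sin θ) = 0.678 m² and P = Dθ/2 = 2.126 m.
Hydraulic radius R = A/P = 0.678/2.126 = 0.319 m.
V = (1/n) R^(2/3) √S = (1/0.025) × 0.319^(2/3) × √0.066 = 4.797 m/s. Hydraulic depth D_h = A/T = 0.678/0.9958 = 0.6808 m.
Froude number Fr = V/√(g·D_h) = 4.797/√(9.81×0.6808) = 1.86, which is greater than 1, so the flow is supercritical.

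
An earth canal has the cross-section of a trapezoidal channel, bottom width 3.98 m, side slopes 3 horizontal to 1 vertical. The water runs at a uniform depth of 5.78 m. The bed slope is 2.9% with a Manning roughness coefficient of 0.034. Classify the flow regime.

With bottom width b = 3.98 m and side slope z = 3: A = (b + zy)y = (3.98 + 3×5.78)×5.78 = 123.2 m²; P = b + 2y√(1+z²) = 3.98 + 2×5.78×3.162 = 40.54 m.
Hydraulic radius R = A/P = 123.2/40.54 = 3.04 m.
V = (1/n) R^(2/3) √S = (1/0.034) × 3.04^(2/3) × √0.029 = 10.51 m/s. Hydraulic depth D_h = A/T = 123.2/38.66 = 3.188 m.
Froude number Fr = V/√(g·D_h) = 10.51/√(9.81×3.188) = 1.88, which is greater than 1, so the flow is supercritical.

supercritical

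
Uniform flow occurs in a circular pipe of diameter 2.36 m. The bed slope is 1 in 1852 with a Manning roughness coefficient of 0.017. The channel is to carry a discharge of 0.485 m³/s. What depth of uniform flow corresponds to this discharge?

Manning's equation rearranged: A R^(2/3) = nQ / (1·√S) = 0.017 × 0.485 / (√0.00054) = 0.3548.
Try y = 0.674 m: A R^(2/3) = 0.5476 — high.
Try y = 0.384 m: A R^(2/3) = 0.1769 — low.
Try y = 0.541 m: A R^(2/3) = 0.3547 — ≈ 0.3548.

y_n = 0.541 m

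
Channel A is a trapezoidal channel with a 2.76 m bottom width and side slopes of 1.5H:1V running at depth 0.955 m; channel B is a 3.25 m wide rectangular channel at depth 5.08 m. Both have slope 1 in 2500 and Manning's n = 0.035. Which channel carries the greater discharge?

Channel A: With bottom width b = 2.76 m and side slope z = 1.5: A = (b + zy)y = (2.76 + 1.5×0.955)×0.955 = 4.004 m²; P = b + 2y√(1+z²) = 2.76 + 2×0.955×1.803 = 6.203 m. Hydraulic radius R = A/P = 4.004/6.203 = 0.6454 m. Q_A = (1/0.035)·4.004·0.6454^(2/3)·√0.0004 = 1.709 m³/s.
Channel B: Flow area A = b·y = 3.25 × 5.08 = 16.51 m². Wetted perimeter P = b + 2y = 3.25 + 2×5.08 = 13.41 m. Hydraulic radius R = A/P = 16.51/13.41 = 1.231 m. Q_B = (1/0.035)·16.51·1.231^(2/3)·√0.0004 = 10.84 m³/s.
Q_A = 1.709 m³/s vs Q_B = 10.84 m³/s, so channel B carries more.

channel B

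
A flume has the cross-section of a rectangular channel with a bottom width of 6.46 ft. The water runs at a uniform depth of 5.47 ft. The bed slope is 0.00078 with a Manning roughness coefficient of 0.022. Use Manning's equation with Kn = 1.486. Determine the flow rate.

Q = 107 ft³/s

Flow area A = b·y = 6.46 × 5.47 = 35.34 ft². Wetted perimeter P = b + 2y = 6.46 + 2×5.47 = 17.4 ft.
Hydraulic radius R = A/P = 35.34/17.4 = 2.031 ft.
Manning's equation: Q = (1.486/n) A R^(2/3) S^(1/2) = (1.486/0.022) × 35.34 × 2.031^(2/3) × 0.00078^(1/2) = 107 ft³/s.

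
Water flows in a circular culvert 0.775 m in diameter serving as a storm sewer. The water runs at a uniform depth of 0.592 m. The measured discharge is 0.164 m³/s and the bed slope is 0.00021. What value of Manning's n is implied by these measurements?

n = 0.013

For a circular section of diameter D = 0.775 m at depth y = 0.592 m, the central angle is θ = 2 arccos(1 − 2y/D) = 4.253 rad. Then A = (D²/8)(θ − sin θ) = 0.3867 m² and P = Dθ/2 = 1.648 m.
Hydraulic radius R = A/P = 0.3867/1.648 = 0.2346 m.
Rearranging Manning's equation: n = (1/Q) A R^(2/3) S^(1/2) = (1/0.164) × 0.3867 × 0.2346^(2/3) × √0.00021 = 0.013.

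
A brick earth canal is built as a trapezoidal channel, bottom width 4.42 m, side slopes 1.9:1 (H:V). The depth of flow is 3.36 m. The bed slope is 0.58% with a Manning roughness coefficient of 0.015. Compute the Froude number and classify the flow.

With bottom width b = 4.42 m and side slope z = 1.9: A = (b + zy)y = (4.42 + 1.9×3.36)×3.36 = 36.3 m²; P = b + 2y√(1+z²) = 4.42 + 2×3.36×2.147 = 18.85 m.
Hydraulic radius R = A/P = 36.3/18.85 = 1.926 m.
V = (1/n) R^(2/3) √S = (1/0.015) × 1.926^(2/3) × √0.0058 = 7.859 m/s. Hydraulic depth D_h = A/T = 36.3/17.19 = 2.112 m.
Froude number Fr = V/√(g·D_h) = 7.859/√(9.81×2.112) = 1.73, which is greater than 1, so the flow is supercritical.

supercritical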